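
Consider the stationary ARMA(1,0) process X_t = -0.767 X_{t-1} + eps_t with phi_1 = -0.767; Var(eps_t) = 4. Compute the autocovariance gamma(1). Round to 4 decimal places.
\gamma(1) = -7.4518

Multiply the model equation by X_{t-k} and take expectations. With theta_0 = psi_0 = 1 and psi_j the MA(infinity) weights, this gives
  gamma(k) - sum_i phi_i gamma(k-i) = c_k,
  c_k = sigma^2 * sum_{j=k..q} theta_j psi_{j-k}   (c_k = 0 for k > q),
using gamma(-m) = gamma(m).
Pure AR (q = 0): c_0 = sigma^2 = 4, c_k = 0 for k >= 1.
Equations for k = 0 and k = 1 (AR order 1):
  gamma(0) = phi_1 gamma(1) + c_0
  gamma(1) = phi_1 gamma(0) + c_1
Substituting the second into the first: gamma(0) (1 - phi_1^2) = c_0 + phi_1 c_1, so
  gamma(0) = c_0 / (1 - phi_1^2) = 4 / (1 - (-0.767)^2) = 4 / 0.411711 = 9.715553.
  gamma(1) = phi_1 gamma(0) = (-0.767)(9.715553) = -7.451829.
Therefore gamma(1) = -7.4518 (to 4 decimal places).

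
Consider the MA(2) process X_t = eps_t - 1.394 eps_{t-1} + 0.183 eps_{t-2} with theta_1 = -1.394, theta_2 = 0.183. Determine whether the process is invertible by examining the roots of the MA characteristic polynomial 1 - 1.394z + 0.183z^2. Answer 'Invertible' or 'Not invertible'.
\text{Not invertible}

The MA(q) characteristic polynomial is P(z) = 1 - 1.394z + 0.183z^2.
Invertibility requires all roots to lie outside the unit circle, i.e. |z| > 1 for every root.
Set 1 + (-1.394) z + (0.183) z^2 = 0, i.e. a z^2 + b z + c = 0 with a = 0.183, b = -1.394, c = 1.
Discriminant D = b^2 - 4ac = (-1.394)^2 - 4*(0.183)*1 = 1.943236 - (0.732) = 1.211236.
D >= 0, so the roots are real: z = (-b +/- sqrt(D)) / (2a) = (1.394 +/- 1.100562) / (0.366).
  z_1 = (1.394 + 1.100562) / (0.366) = 6.8157,   |z_1| = 6.8157.
  z_2 = (1.394 - 1.100562) / (0.366) = 0.8017,   |z_2| = 0.8017.
Moduli of all roots: 6.8157, 0.8017.
All moduli strictly greater than 1? No.
Verdict: Not invertible.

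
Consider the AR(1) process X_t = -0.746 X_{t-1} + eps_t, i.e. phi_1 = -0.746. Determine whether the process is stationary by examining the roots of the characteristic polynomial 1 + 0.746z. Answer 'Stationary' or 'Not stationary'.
\text{Stationary}

The AR(p) characteristic polynomial is P(z) = 1 + 0.746z.
Stationarity requires all roots to lie outside the unit circle, i.e. |z| > 1 for every root.
This is linear in z: 1 + (0.746) z = 0  =>  z = -1/(0.746) = -1.340483,  |z| = 1.340483.
Moduli of all roots: 1.3405.
All moduli strictly greater than 1? Yes.
Verdict: Stationary.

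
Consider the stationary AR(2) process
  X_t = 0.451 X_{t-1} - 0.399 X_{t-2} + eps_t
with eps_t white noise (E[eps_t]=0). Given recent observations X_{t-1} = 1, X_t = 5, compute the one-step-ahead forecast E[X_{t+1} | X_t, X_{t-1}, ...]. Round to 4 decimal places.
E[X_{t+1} \mid \mathcal F_t] = 1.8560

For an AR(p) model X_t = c + sum_i phi_i X_{t-i} + eps_t, the
one-step-ahead conditional mean is
  E[X_{t+1} | X_t, ...] = c + sum_i phi_i X_{t+1-i}.
Substitute known values:
  E[X_{t+1} | ...] = (0.451) * (5) + (-0.399) * (1)
                   = 1.8560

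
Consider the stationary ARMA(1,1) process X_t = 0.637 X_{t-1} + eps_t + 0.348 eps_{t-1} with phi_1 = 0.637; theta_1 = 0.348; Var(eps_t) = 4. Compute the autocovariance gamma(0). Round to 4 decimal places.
\gamma(0) = 10.5310

Multiply the model equation by X_{t-k} and take expectations. With theta_0 = psi_0 = 1 and psi_j the MA(infinity) weights, this gives
  gamma(k) - sum_i phi_i gamma(k-i) = c_k,
  c_k = sigma^2 * sum_{j=k..q} theta_j psi_{j-k}   (c_k = 0 for k > q),
using gamma(-m) = gamma(m).
psi-weights needed (psi_j = theta_j + sum_i phi_i psi_{j-i}):
  psi_1 = theta_1 + phi_1 = 0.348 + (0.637) = 0.985
Right-hand sides:
  c_0 = sigma^2 (1 + theta_1 psi_1) = 4 * (1 + (0.348)(0.985)) = 4 * 1.34278 = 5.37112
  c_1 = sigma^2 theta_1 = 4 * (0.348) = 1.392
  c_2 = 0
Equations for k = 0 and k = 1 (AR order 1):
  gamma(0) = phi_1 gamma(1) + c_0
  gamma(1) = phi_1 gamma(0) + c_1
Substituting the second into the first: gamma(0) (1 - phi_1^2) = c_0 + phi_1 c_1, so
  gamma(0) = (c_0 + phi_1 c_1) / (1 - phi_1^2) = (5.37112 + (0.637)(1.392)) / (1 - (0.637)^2) = 6.257824 / 0.594231 = 10.530962.
Therefore gamma(0) = 10.5310 (to 4 decimal places).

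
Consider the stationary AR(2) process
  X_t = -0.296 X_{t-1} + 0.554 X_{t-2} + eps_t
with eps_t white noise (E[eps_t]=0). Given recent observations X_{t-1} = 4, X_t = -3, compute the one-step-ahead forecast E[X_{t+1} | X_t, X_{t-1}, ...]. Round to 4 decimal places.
E[X_{t+1} \mid \mathcal F_t] = 3.1040

For an AR(p) model X_t = c + sum_i phi_i X_{t-i} + eps_t, the
one-step-ahead conditional mean is
  E[X_{t+1} | X_t, ...] = c + sum_i phi_i X_{t+1-i}.
Substitute known values:
  E[X_{t+1} | ...] = (-0.296) * (-3) + (0.554) * (4)
                   = 3.1040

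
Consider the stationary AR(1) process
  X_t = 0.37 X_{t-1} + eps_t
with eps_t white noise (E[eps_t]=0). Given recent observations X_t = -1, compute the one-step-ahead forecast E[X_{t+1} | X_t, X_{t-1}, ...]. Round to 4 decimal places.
E[X_{t+1} \mid \mathcal F_t] = -0.3700

For an AR(p) model X_t = c + sum_i phi_i X_{t-i} + eps_t, the
one-step-ahead conditional mean is
  E[X_{t+1} | X_t, ...] = c + sum_i phi_i X_{t+1-i}.
Substitute known values:
  E[X_{t+1} | ...] = (0.37) * (-1)
                   = -0.3700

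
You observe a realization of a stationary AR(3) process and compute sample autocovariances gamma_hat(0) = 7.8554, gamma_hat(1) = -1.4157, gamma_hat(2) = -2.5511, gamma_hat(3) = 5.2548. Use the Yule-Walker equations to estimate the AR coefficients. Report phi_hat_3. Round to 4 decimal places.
\hat\phi_{3} = 0.6250

The Yule-Walker equations for an AR(p) process read, in matrix form,
  Gamma_p phi = r_p,   with   (Gamma_p)_{ij} = gamma(|i - j|),
                       (r_p)_i = gamma(i),   i,j = 1..p.
Substitute the sample gammas (Toeplitz matrix and right-hand side of size 3):
  Gamma_p = [[7.8554, -1.4157, -2.5511], [-1.4157, 7.8554, -1.4157], [-2.5511, -1.4157, 7.8554]]
  r_p     = [-1.4157, -2.5511, 5.2548]
Written out (R1..R3):
  (R1) 7.8554 phi_1 - 1.4157 phi_2 - 2.5511 phi_3 = -1.4157
  (R2) -1.4157 phi_1 + 7.8554 phi_2 - 1.4157 phi_3 = -2.5511
  (R3) -2.5511 phi_1 - 1.4157 phi_2 + 7.8554 phi_3 = 5.2548
Gaussian elimination:
  R2 <- R2 - (-1.4157/7.8554) R1 = R2 - (-0.18022) R1:  7.600263 phi_2 - 1.875459 phi_3 = -2.806237
  R3 <- R3 - (-2.5511/7.8554) R1 = R3 - (-0.324757) R1:  -1.875459 phi_2 + 7.026911 phi_3 = 4.795041
  R3 <- R3 - (-1.875459/7.600263) R2 = R3 - (-0.246762) R2:  6.564118 phi_3 = 4.102567
Back-substitution:
  phi_hat_3 = 4.102567 / 6.564118 = 0.624999
  phi_hat_2 = (-2.806237 - (-1.875459)(0.624999)) / 7.600263 = -0.215003
  phi_hat_1 = (-1.4157 - (-1.4157)(-0.215003) - (-2.5511)(0.624999)) / 7.8554 = -0.015995
So phi_hat = [-0.0160, -0.2150, 0.6250].
Therefore phi_hat_3 = 0.6250.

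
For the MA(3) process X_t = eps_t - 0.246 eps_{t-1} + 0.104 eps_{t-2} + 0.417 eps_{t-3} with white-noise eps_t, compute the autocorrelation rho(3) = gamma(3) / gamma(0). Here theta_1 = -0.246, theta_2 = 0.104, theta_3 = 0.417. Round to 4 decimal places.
\rho(3) = 0.3349

For an MA(q) process with theta_0 = 1, the autocovariance is
  gamma(k) = sigma^2 * sum_{i=0..q-k} theta_i * theta_{i+k},
and rho(k) = gamma(k) / gamma(0). Sigma^2 cancels.
  numerator   = (1)*(0.417) = 0.417.
  denominator = (1)^2 + (-0.246)^2 + (0.104)^2 + (0.417)^2 = 1.245221.
  rho(3) = 0.417 / 1.245221 = 0.3349.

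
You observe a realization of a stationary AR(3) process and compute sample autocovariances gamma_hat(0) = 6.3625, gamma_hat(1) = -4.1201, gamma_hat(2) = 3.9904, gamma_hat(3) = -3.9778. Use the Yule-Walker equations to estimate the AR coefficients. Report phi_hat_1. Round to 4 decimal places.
\hat\phi_{1} = -0.3220

The Yule-Walker equations for an AR(p) process read, in matrix form,
  Gamma_p phi = r_p,   with   (Gamma_p)_{ij} = gamma(|i - j|),
                       (r_p)_i = gamma(i),   i,j = 1..p.
Substitute the sample gammas (Toeplitz matrix and right-hand side of size 3):
  Gamma_p = [[6.3625, -4.1201, 3.9904], [-4.1201, 6.3625, -4.1201], [3.9904, -4.1201, 6.3625]]
  r_p     = [-4.1201, 3.9904, -3.9778]
Written out (R1..R3):
  (R1) 6.3625 phi_1 - 4.1201 phi_2 + 3.9904 phi_3 = -4.1201
  (R2) -4.1201 phi_1 + 6.3625 phi_2 - 4.1201 phi_3 = 3.9904
  (R3) 3.9904 phi_1 - 4.1201 phi_2 + 6.3625 phi_3 = -3.9778
Gaussian elimination:
  R2 <- R2 - (-4.1201/6.3625) R1 = R2 - (-0.64756) R1:  3.694488 phi_2 - 1.536077 phi_3 = 1.322388
  R3 <- R3 - (3.9904/6.3625) R1 = R3 - (0.627175) R1:  -1.536077 phi_2 + 3.859821 phi_3 = -1.393777
  R3 <- R3 - (-1.536077/3.694488) R2 = R3 - (-0.415775) R2:  3.221159 phi_3 = -0.843961
Back-substitution:
  phi_hat_3 = -0.843961 / 3.221159 = -0.262005
  phi_hat_2 = (1.322388 - (-1.536077)(-0.262005)) / 3.694488 = 0.249
  phi_hat_1 = (-4.1201 - (-4.1201)(0.249) - (3.9904)(-0.262005)) / 6.3625 = -0.321994
So phi_hat = [-0.3220, 0.2490, -0.2620].
Therefore phi_hat_1 = -0.3220.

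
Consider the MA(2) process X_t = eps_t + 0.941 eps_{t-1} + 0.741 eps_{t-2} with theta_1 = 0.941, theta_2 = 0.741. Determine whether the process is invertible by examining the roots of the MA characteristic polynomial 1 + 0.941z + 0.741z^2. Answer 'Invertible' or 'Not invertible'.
\text{Invertible}

The MA(q) characteristic polynomial is P(z) = 1 + 0.941z + 0.741z^2.
Invertibility requires all roots to lie outside the unit circle, i.e. |z| > 1 for every root.
Set 1 + (0.941) z + (0.741) z^2 = 0, i.e. a z^2 + b z + c = 0 with a = 0.741, b = 0.941, c = 1.
Discriminant D = b^2 - 4ac = (0.941)^2 - 4*(0.741)*1 = 0.885481 - (2.964) = -2.078519.
D < 0, so the roots are the complex-conjugate pair z = (-b +/- i sqrt(-D)) / (2a) = -0.635 +/- 0.9728i.
For a conjugate pair |z|^2 = z * conj(z) = (product of roots) = c/a = 1/(0.741) = 1.349528, so |z| = sqrt(1.349528) = 1.1617 for both roots.
Moduli of all roots: 1.1617, 1.1617.
All moduli strictly greater than 1? Yes.
Verdict: Invertible.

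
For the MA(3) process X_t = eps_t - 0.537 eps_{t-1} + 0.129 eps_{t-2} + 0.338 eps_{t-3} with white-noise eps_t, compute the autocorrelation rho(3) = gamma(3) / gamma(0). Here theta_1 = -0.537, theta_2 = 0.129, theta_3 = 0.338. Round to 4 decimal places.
\rho(3) = 0.2382

For an MA(q) process with theta_0 = 1, the autocovariance is
  gamma(k) = sigma^2 * sum_{i=0..q-k} theta_i * theta_{i+k},
and rho(k) = gamma(k) / gamma(0). Sigma^2 cancels.
  numerator   = (1)*(0.338) = 0.338.
  denominator = (1)^2 + (-0.537)^2 + (0.129)^2 + (0.338)^2 = 1.419254.
  rho(3) = 0.338 / 1.419254 = 0.2382.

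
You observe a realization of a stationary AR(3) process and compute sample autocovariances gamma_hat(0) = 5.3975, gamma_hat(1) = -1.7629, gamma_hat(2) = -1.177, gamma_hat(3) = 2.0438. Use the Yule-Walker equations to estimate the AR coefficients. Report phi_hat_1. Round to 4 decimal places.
\hat\phi_{1} = -0.3690

The Yule-Walker equations for an AR(p) process read, in matrix form,
  Gamma_p phi = r_p,   with   (Gamma_p)_{ij} = gamma(|i - j|),
                       (r_p)_i = gamma(i),   i,j = 1..p.
Substitute the sample gammas (Toeplitz matrix and right-hand side of size 3):
  Gamma_p = [[5.3975, -1.7629, -1.177], [-1.7629, 5.3975, -1.7629], [-1.177, -1.7629, 5.3975]]
  r_p     = [-1.7629, -1.177, 2.0438]
Written out (R1..R3):
  (R1) 5.3975 phi_1 - 1.7629 phi_2 - 1.177 phi_3 = -1.7629
  (R2) -1.7629 phi_1 + 5.3975 phi_2 - 1.7629 phi_3 = -1.177
  (R3) -1.177 phi_1 - 1.7629 phi_2 + 5.3975 phi_3 = 2.0438
Gaussian elimination:
  R2 <- R2 - (-1.7629/5.3975) R1 = R2 - (-0.326614) R1:  4.821712 phi_2 - 2.147325 phi_3 = -1.752788
  R3 <- R3 - (-1.177/5.3975) R1 = R3 - (-0.218064) R1:  -2.147325 phi_2 + 5.140839 phi_3 = 1.659375
  R3 <- R3 - (-2.147325/4.821712) R2 = R3 - (-0.445345) R2:  4.184539 phi_3 = 0.87878
Back-substitution:
  phi_hat_3 = 0.87878 / 4.184539 = 0.210006
  phi_hat_2 = (-1.752788 - (-2.147325)(0.210006)) / 4.821712 = -0.269995
  phi_hat_1 = (-1.7629 - (-1.7629)(-0.269995) - (-1.177)(0.210006)) / 5.3975 = -0.369003
So phi_hat = [-0.3690, -0.2700, 0.2100].
Therefore phi_hat_1 = -0.3690.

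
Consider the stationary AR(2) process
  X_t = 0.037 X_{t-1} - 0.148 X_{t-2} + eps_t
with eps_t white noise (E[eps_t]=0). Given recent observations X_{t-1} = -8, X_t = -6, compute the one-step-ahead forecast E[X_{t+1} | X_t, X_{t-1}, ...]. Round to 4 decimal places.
E[X_{t+1} \mid \mathcal F_t] = 0.9620

For an AR(p) model X_t = c + sum_i phi_i X_{t-i} + eps_t, the
one-step-ahead conditional mean is
  E[X_{t+1} | X_t, ...] = c + sum_i phi_i X_{t+1-i}.
Substitute known values:
  E[X_{t+1} | ...] = (0.037) * (-6) + (-0.148) * (-8)
                   = 0.9620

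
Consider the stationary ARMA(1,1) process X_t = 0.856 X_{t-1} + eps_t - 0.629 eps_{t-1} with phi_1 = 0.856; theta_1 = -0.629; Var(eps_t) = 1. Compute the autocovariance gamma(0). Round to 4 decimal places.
\gamma(0) = 1.1928

Multiply the model equation by X_{t-k} and take expectations. With theta_0 = psi_0 = 1 and psi_j the MA(infinity) weights, this gives
  gamma(k) - sum_i phi_i gamma(k-i) = c_k,
  c_k = sigma^2 * sum_{j=k..q} theta_j psi_{j-k}   (c_k = 0 for k > q),
using gamma(-m) = gamma(m).
psi-weights needed (psi_j = theta_j + sum_i phi_i psi_{j-i}):
  psi_1 = theta_1 + phi_1 = -0.629 + (0.856) = 0.227
Right-hand sides:
  c_0 = sigma^2 (1 + theta_1 psi_1) = 1 * (1 + (-0.629)(0.227)) = 1 * 0.857217 = 0.857217
  c_1 = sigma^2 theta_1 = 1 * (-0.629) = -0.629
  c_2 = 0
Equations for k = 0 and k = 1 (AR order 1):
  gamma(0) = phi_1 gamma(1) + c_0
  gamma(1) = phi_1 gamma(0) + c_1
Substituting the second into the first: gamma(0) (1 - phi_1^2) = c_0 + phi_1 c_1, so
  gamma(0) = (c_0 + phi_1 c_1) / (1 - phi_1^2) = (0.857217 + (0.856)(-0.629)) / (1 - (0.856)^2) = 0.318793 / 0.267264 = 1.192802.
Therefore gamma(0) = 1.1928 (to 4 decimal places).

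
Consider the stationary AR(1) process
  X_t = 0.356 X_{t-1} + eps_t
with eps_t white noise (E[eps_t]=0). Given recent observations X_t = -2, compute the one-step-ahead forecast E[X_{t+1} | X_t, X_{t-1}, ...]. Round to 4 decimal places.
E[X_{t+1} \mid \mathcal F_t] = -0.7120

For an AR(p) model X_t = c + sum_i phi_i X_{t-i} + eps_t, the
one-step-ahead conditional mean is
  E[X_{t+1} | X_t, ...] = c + sum_i phi_i X_{t+1-i}.
Substitute known values:
  E[X_{t+1} | ...] = (0.356) * (-2)
                   = -0.7120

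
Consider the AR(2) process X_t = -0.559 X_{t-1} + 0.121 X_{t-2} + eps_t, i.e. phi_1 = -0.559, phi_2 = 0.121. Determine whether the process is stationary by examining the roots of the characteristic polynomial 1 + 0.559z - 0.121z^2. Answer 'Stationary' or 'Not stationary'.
\text{Stationary}

The AR(p) characteristic polynomial is P(z) = 1 + 0.559z - 0.121z^2.
Stationarity requires all roots to lie outside the unit circle, i.e. |z| > 1 for every root.
Set 1 + (0.559) z + (-0.121) z^2 = 0, i.e. a z^2 + b z + c = 0 with a = -0.121, b = 0.559, c = 1.
Discriminant D = b^2 - 4ac = (0.559)^2 - 4*(-0.121)*1 = 0.312481 - (-0.484) = 0.796481.
D >= 0, so the roots are real: z = (-b +/- sqrt(D)) / (2a) = (-0.559 +/- 0.892458) / (-0.242).
  z_1 = (-0.559 + 0.892458) / (-0.242) = -1.3779,   |z_1| = 1.3779.
  z_2 = (-0.559 - 0.892458) / (-0.242) = 5.9978,   |z_2| = 5.9978.
Moduli of all roots: 1.3779, 5.9978.
All moduli strictly greater than 1? Yes.
Verdict: Stationary.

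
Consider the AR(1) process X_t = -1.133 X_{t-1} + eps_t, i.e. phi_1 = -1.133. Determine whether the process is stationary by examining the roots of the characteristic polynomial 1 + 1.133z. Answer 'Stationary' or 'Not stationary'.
\text{Not stationary}

The AR(p) characteristic polynomial is P(z) = 1 + 1.133z.
Stationarity requires all roots to lie outside the unit circle, i.e. |z| > 1 for every root.
This is linear in z: 1 + (1.133) z = 0  =>  z = -1/(1.133) = -0.882613,  |z| = 0.882613.
Moduli of all roots: 0.8826.
All moduli strictly greater than 1? No.
Verdict: Not stationary.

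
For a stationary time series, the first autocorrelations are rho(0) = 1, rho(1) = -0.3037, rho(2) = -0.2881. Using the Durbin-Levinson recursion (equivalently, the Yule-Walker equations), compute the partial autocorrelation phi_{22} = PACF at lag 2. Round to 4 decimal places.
\phi_{22} = -0.4190

The PACF at lag k is phi_{kk}, the last component of the solution
to the Yule-Walker system G_k phi = r_k where
  (G_k)_{ij} = rho(|i - j|), (r_k)_i = rho(i), i,j = 1..k.
Equivalently, Durbin-Levinson gives phi_{kk} iteratively:
  phi_{11} = rho(1)
  phi_{kk} = [rho(k) - sum_{j=1..k-1} phi_{k-1,j} rho(k-j)]
            / [1 - sum_{j=1..k-1} phi_{k-1,j} rho(j)],
  phi_{k,j} = phi_{k-1,j} - phi_{kk} phi_{k-1,k-j},  j = 1..k-1.
Step k = 1:
  phi_11 = rho(1) = -0.3037.
Step k = 2:
  phi_22 = [rho(2) - phi_11 rho(1)] / [1 - phi_11 rho(1)] = [-0.2881 - (-0.3037)(-0.3037)] / [1 - (-0.3037)(-0.3037)]
         = -0.38033369 / 0.90776631 = -0.419.
Therefore phi_{22} = -0.4190.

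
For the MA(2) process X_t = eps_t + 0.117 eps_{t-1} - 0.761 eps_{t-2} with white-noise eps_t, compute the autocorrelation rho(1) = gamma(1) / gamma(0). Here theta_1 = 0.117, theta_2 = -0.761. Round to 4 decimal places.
\rho(1) = 0.0176

For an MA(q) process with theta_0 = 1, the autocovariance is
  gamma(k) = sigma^2 * sum_{i=0..q-k} theta_i * theta_{i+k},
and rho(k) = gamma(k) / gamma(0). Sigma^2 cancels.
  numerator   = (1)*(0.117) + (0.117)*(-0.761) = 0.027963.
  denominator = (1)^2 + (0.117)^2 + (-0.761)^2 = 1.59281.
  rho(1) = 0.027963 / 1.59281 = 0.0176.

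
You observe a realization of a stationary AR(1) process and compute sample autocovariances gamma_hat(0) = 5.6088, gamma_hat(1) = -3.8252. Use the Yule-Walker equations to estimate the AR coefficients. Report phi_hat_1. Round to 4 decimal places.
\hat\phi_{1} = -0.6820

The Yule-Walker equations for an AR(p) process read, in matrix form,
  Gamma_p phi = r_p,   with   (Gamma_p)_{ij} = gamma(|i - j|),
                       (r_p)_i = gamma(i),   i,j = 1..p.
Substitute the sample gammas (Toeplitz matrix and right-hand side of size 1):
  Gamma_p = [[5.6088]]
  r_p     = [-3.8252]
With p = 1 this is the single equation gamma(0) phi_1 = gamma(1):
  phi_hat_1 = gamma(1) / gamma(0) = -3.8252 / 5.6088 = -0.6820.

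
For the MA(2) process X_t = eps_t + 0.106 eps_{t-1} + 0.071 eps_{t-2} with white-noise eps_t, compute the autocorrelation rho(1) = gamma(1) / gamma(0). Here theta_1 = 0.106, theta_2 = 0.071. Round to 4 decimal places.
\rho(1) = 0.1117

For an MA(q) process with theta_0 = 1, the autocovariance is
  gamma(k) = sigma^2 * sum_{i=0..q-k} theta_i * theta_{i+k},
and rho(k) = gamma(k) / gamma(0). Sigma^2 cancels.
  numerator   = (1)*(0.106) + (0.106)*(0.071) = 0.113526.
  denominator = (1)^2 + (0.106)^2 + (0.071)^2 = 1.016277.
  rho(1) = 0.113526 / 1.016277 = 0.1117.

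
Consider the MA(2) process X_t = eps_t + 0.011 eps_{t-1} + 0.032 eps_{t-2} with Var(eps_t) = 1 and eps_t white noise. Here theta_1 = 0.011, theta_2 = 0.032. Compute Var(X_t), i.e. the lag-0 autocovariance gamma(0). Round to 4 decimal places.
\gamma(0) = 1.0011

For an MA(q) process X_t = eps_t + sum_i theta_i eps_{t-i} with
Var(eps_t) = sigma^2, the variance is
  gamma(0) = sigma^2 * (1 + sum_i theta_i^2).
  sum_i theta_i^2 = (0.011)^2 + (0.032)^2 = 0.000121 + 0.001024 = 0.001145.
  gamma(0) = 1 * (1 + 0.001145) = 1 * 1.001145 = 1.001145, which rounds to 1.0011.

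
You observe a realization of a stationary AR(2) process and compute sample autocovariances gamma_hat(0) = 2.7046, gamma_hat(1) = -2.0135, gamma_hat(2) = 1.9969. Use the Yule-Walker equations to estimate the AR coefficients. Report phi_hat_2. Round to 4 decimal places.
\hat\phi_{2} = 0.4130

The Yule-Walker equations for an AR(p) process read, in matrix form,
  Gamma_p phi = r_p,   with   (Gamma_p)_{ij} = gamma(|i - j|),
                       (r_p)_i = gamma(i),   i,j = 1..p.
Substitute the sample gammas (Toeplitz matrix and right-hand side of size 2):
  Gamma_p = [[2.7046, -2.0135], [-2.0135, 2.7046]]
  r_p     = [-2.0135, 1.9969]
Written out:
  2.7046 phi_1 - 2.0135 phi_2 = -2.0135
  -2.0135 phi_1 + 2.7046 phi_2 = 1.9969
Solve by Cramer's rule:
  det = gamma(0)^2 - gamma(1)^2 = (2.7046)^2 - (-2.0135)^2 = 7.31486116 - 4.05418225 = 3.26067891
  phi_hat_1 = [gamma(1) gamma(0) - gamma(1) gamma(2)] / det = [(-2.0135)(2.7046) - (-2.0135)(1.9969)] / 3.26067891 = -1.42495395 / 3.26067891 = -0.437
  phi_hat_2 = [gamma(0) gamma(2) - gamma(1)^2] / det = [(2.7046)(1.9969) - (-2.0135)^2] / 3.26067891 = 1.34663349 / 3.26067891 = 0.413
So phi_hat = [-0.4370, 0.4130].
Therefore phi_hat_2 = 0.4130.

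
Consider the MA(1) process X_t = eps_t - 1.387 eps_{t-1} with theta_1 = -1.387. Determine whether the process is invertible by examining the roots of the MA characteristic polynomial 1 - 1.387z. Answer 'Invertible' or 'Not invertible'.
\text{Not invertible}

The MA(q) characteristic polynomial is P(z) = 1 - 1.387z.
Invertibility requires all roots to lie outside the unit circle, i.e. |z| > 1 for every root.
This is linear in z: 1 + (-1.387) z = 0  =>  z = -1/(-1.387) = 0.720981,  |z| = 0.720981.
Moduli of all roots: 0.7210.
All moduli strictly greater than 1? No.
Verdict: Not invertible.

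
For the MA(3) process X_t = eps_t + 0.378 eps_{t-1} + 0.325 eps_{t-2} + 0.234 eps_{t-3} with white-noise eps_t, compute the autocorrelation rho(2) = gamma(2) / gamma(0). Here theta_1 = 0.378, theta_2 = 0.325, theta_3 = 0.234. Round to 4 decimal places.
\rho(2) = 0.3172

For an MA(q) process with theta_0 = 1, the autocovariance is
  gamma(k) = sigma^2 * sum_{i=0..q-k} theta_i * theta_{i+k},
and rho(k) = gamma(k) / gamma(0). Sigma^2 cancels.
  numerator   = (1)*(0.325) + (0.378)*(0.234) = 0.413452.
  denominator = (1)^2 + (0.378)^2 + (0.325)^2 + (0.234)^2 = 1.303265.
  rho(2) = 0.413452 / 1.303265 = 0.3172.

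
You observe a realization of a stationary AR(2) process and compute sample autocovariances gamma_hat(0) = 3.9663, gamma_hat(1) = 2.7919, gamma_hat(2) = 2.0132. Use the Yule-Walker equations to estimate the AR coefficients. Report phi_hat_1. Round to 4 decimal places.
\hat\phi_{1} = 0.6870

The Yule-Walker equations for an AR(p) process read, in matrix form,
  Gamma_p phi = r_p,   with   (Gamma_p)_{ij} = gamma(|i - j|),
                       (r_p)_i = gamma(i),   i,j = 1..p.
Substitute the sample gammas (Toeplitz matrix and right-hand side of size 2):
  Gamma_p = [[3.9663, 2.7919], [2.7919, 3.9663]]
  r_p     = [2.7919, 2.0132]
Written out:
  3.9663 phi_1 + 2.7919 phi_2 = 2.7919
  2.7919 phi_1 + 3.9663 phi_2 = 2.0132
Solve by Cramer's rule:
  det = gamma(0)^2 - gamma(1)^2 = (3.9663)^2 - (2.7919)^2 = 15.73153569 - 7.79470561 = 7.93683008
  phi_hat_1 = [gamma(1) gamma(0) - gamma(1) gamma(2)] / det = [(2.7919)(3.9663) - (2.7919)(2.0132)] / 7.93683008 = 5.45285989 / 7.93683008 = 0.687
  phi_hat_2 = [gamma(0) gamma(2) - gamma(1)^2] / det = [(3.9663)(2.0132) - (2.7919)^2] / 7.93683008 = 0.19024955 / 7.93683008 = 0.024
So phi_hat = [0.6870, 0.0240].
Therefore phi_hat_1 = 0.6870.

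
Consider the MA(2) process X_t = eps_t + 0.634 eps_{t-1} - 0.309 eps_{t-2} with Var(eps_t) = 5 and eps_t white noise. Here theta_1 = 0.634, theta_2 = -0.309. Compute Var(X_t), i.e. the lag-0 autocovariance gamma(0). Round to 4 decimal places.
\gamma(0) = 7.4872

For an MA(q) process X_t = eps_t + sum_i theta_i eps_{t-i} with
Var(eps_t) = sigma^2, the variance is
  gamma(0) = sigma^2 * (1 + sum_i theta_i^2).
  sum_i theta_i^2 = (0.634)^2 + (-0.309)^2 = 0.401956 + 0.095481 = 0.497437.
  gamma(0) = 5 * (1 + 0.497437) = 5 * 1.497437 = 7.487185, which rounds to 7.4872.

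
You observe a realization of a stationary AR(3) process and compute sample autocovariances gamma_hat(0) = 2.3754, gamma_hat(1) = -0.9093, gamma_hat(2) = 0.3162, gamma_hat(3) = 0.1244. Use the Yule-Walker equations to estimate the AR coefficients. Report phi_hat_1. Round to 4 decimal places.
\hat\phi_{1} = -0.3870

The Yule-Walker equations for an AR(p) process read, in matrix form,
  Gamma_p phi = r_p,   with   (Gamma_p)_{ij} = gamma(|i - j|),
                       (r_p)_i = gamma(i),   i,j = 1..p.
Substitute the sample gammas (Toeplitz matrix and right-hand side of size 3):
  Gamma_p = [[2.3754, -0.9093, 0.3162], [-0.9093, 2.3754, -0.9093], [0.3162, -0.9093, 2.3754]]
  r_p     = [-0.9093, 0.3162, 0.1244]
Written out (R1..R3):
  (R1) 2.3754 phi_1 - 0.9093 phi_2 + 0.3162 phi_3 = -0.9093
  (R2) -0.9093 phi_1 + 2.3754 phi_2 - 0.9093 phi_3 = 0.3162
  (R3) 0.3162 phi_1 - 0.9093 phi_2 + 2.3754 phi_3 = 0.1244
Gaussian elimination:
  R2 <- R2 - (-0.9093/2.3754) R1 = R2 - (-0.382799) R1:  2.027321 phi_2 - 0.788259 phi_3 = -0.031879
  R3 <- R3 - (0.3162/2.3754) R1 = R3 - (0.133114) R1:  -0.788259 phi_2 + 2.333309 phi_3 = 0.245441
  R3 <- R3 - (-0.788259/2.027321) R2 = R3 - (-0.388818) R2:  2.02682 phi_3 = 0.233046
Back-substitution:
  phi_hat_3 = 0.233046 / 2.02682 = 0.114981
  phi_hat_2 = (-0.031879 - (-0.788259)(0.114981)) / 2.027321 = 0.028982
  phi_hat_1 = (-0.9093 - (-0.9093)(0.028982) - (0.3162)(0.114981)) / 2.3754 = -0.38701
So phi_hat = [-0.3870, 0.0290, 0.1150].
Therefore phi_hat_1 = -0.3870.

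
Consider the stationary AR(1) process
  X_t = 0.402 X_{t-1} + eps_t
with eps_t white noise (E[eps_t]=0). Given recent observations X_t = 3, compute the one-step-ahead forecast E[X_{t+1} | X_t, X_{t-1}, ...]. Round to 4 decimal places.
E[X_{t+1} \mid \mathcal F_t] = 1.2060

For an AR(p) model X_t = c + sum_i phi_i X_{t-i} + eps_t, the
one-step-ahead conditional mean is
  E[X_{t+1} | X_t, ...] = c + sum_i phi_i X_{t+1-i}.
Substitute known values:
  E[X_{t+1} | ...] = (0.402) * (3)
                   = 1.2060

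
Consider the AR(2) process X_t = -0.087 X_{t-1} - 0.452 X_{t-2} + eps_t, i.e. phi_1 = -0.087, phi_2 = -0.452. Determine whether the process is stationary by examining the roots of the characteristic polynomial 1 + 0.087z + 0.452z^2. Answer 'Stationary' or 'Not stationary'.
\text{Stationary}

The AR(p) characteristic polynomial is P(z) = 1 + 0.087z + 0.452z^2.
Stationarity requires all roots to lie outside the unit circle, i.e. |z| > 1 for every root.
Set 1 + (0.087) z + (0.452) z^2 = 0, i.e. a z^2 + b z + c = 0 with a = 0.452, b = 0.087, c = 1.
Discriminant D = b^2 - 4ac = (0.087)^2 - 4*(0.452)*1 = 0.007569 - (1.808) = -1.800431.
D < 0, so the roots are the complex-conjugate pair z = (-b +/- i sqrt(-D)) / (2a) = -0.0962 +/- 1.4843i.
For a conjugate pair |z|^2 = z * conj(z) = (product of roots) = c/a = 1/(0.452) = 2.212389, so |z| = sqrt(2.212389) = 1.4874 for both roots.
Moduli of all roots: 1.4874, 1.4874.
All moduli strictly greater than 1? Yes.
Verdict: Stationary.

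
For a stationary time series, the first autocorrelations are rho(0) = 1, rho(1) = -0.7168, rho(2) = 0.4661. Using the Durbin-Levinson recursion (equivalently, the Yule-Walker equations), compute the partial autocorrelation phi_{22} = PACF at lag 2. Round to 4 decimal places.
\phi_{22} = -0.0981

The PACF at lag k is phi_{kk}, the last component of the solution
to the Yule-Walker system G_k phi = r_k where
  (G_k)_{ij} = rho(|i - j|), (r_k)_i = rho(i), i,j = 1..k.
Equivalently, Durbin-Levinson gives phi_{kk} iteratively:
  phi_{11} = rho(1)
  phi_{kk} = [rho(k) - sum_{j=1..k-1} phi_{k-1,j} rho(k-j)]
            / [1 - sum_{j=1..k-1} phi_{k-1,j} rho(j)],
  phi_{k,j} = phi_{k-1,j} - phi_{kk} phi_{k-1,k-j},  j = 1..k-1.
Step k = 1:
  phi_11 = rho(1) = -0.7168.
Step k = 2:
  phi_22 = [rho(2) - phi_11 rho(1)] / [1 - phi_11 rho(1)] = [0.4661 - (-0.7168)(-0.7168)] / [1 - (-0.7168)(-0.7168)]
         = -0.04770224 / 0.48619776 = -0.0981.
Therefore phi_{22} = -0.0981.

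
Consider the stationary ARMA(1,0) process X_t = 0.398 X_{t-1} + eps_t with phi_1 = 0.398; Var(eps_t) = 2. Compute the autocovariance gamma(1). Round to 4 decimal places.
\gamma(1) = 0.9458

Multiply the model equation by X_{t-k} and take expectations. With theta_0 = psi_0 = 1 and psi_j the MA(infinity) weights, this gives
  gamma(k) - sum_i phi_i gamma(k-i) = c_k,
  c_k = sigma^2 * sum_{j=k..q} theta_j psi_{j-k}   (c_k = 0 for k > q),
using gamma(-m) = gamma(m).
Pure AR (q = 0): c_0 = sigma^2 = 2, c_k = 0 for k >= 1.
Equations for k = 0 and k = 1 (AR order 1):
  gamma(0) = phi_1 gamma(1) + c_0
  gamma(1) = phi_1 gamma(0) + c_1
Substituting the second into the first: gamma(0) (1 - phi_1^2) = c_0 + phi_1 c_1, so
  gamma(0) = c_0 / (1 - phi_1^2) = 2 / (1 - (0.398)^2) = 2 / 0.841596 = 2.376437.
  gamma(1) = phi_1 gamma(0) = (0.398)(2.376437) = 0.945822.
Therefore gamma(1) = 0.9458 (to 4 decimal places).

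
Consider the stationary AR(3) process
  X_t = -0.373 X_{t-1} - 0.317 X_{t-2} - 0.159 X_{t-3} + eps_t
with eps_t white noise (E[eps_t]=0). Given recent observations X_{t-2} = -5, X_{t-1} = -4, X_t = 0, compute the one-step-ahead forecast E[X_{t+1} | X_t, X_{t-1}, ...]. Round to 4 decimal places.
E[X_{t+1} \mid \mathcal F_t] = 2.0630

For an AR(p) model X_t = c + sum_i phi_i X_{t-i} + eps_t, the
one-step-ahead conditional mean is
  E[X_{t+1} | X_t, ...] = c + sum_i phi_i X_{t+1-i}.
Substitute known values:
  E[X_{t+1} | ...] = (-0.373) * (0) + (-0.317) * (-4) + (-0.159) * (-5)
                   = 2.0630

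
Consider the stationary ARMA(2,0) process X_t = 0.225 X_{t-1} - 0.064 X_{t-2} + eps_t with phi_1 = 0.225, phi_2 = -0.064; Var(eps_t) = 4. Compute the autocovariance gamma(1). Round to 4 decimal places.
\gamma(1) = 0.8891

Multiply the model equation by X_{t-k} and take expectations. With theta_0 = psi_0 = 1 and psi_j the MA(infinity) weights, this gives
  gamma(k) - sum_i phi_i gamma(k-i) = c_k,
  c_k = sigma^2 * sum_{j=k..q} theta_j psi_{j-k}   (c_k = 0 for k > q),
using gamma(-m) = gamma(m).
Pure AR (q = 0): c_0 = sigma^2 = 4, c_k = 0 for k >= 1.
Equations for k = 0, 1, 2 (AR order 2, c_2 = 0):
  (E0) gamma(0) = phi_1 gamma(1) + phi_2 gamma(2) + c_0
  (E1) gamma(1) = phi_1 gamma(0) + phi_2 gamma(1) + c_1
  (E2) gamma(2) = phi_1 gamma(1) + phi_2 gamma(0)
From (E1): gamma(1) = A gamma(0) + B with
  A = phi_1 / (1 - phi_2) = 0.225 / 1.064 = 0.211466,   B = c_1 / (1 - phi_2) = 0 / 1.064 = 0.
Insert (E2) into (E0): gamma(0) (1 - phi_2^2) = phi_1 (1 + phi_2) gamma(1) + c_0.
  phi_1 (1 + phi_2) = (0.225)(0.936) = 0.2106,   1 - phi_2^2 = 0.995904.
Replace gamma(1) by A gamma(0) + B and collect gamma(0):
  gamma(0) [0.995904 - (0.2106)(0.211466)] = c_0 = 4
  gamma(0) * 0.951369 = 4
  gamma(0) = 4 / 0.951369 = 4.204466.
  gamma(1) = A gamma(0) = (0.211466)(4.204466) = 0.889102.
Therefore gamma(1) = 0.8891 (to 4 decimal places).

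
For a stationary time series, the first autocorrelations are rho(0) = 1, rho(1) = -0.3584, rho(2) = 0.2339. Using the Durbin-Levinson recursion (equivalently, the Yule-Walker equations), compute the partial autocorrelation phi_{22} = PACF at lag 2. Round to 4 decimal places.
\phi_{22} = 0.1210

The PACF at lag k is phi_{kk}, the last component of the solution
to the Yule-Walker system G_k phi = r_k where
  (G_k)_{ij} = rho(|i - j|), (r_k)_i = rho(i), i,j = 1..k.
Equivalently, Durbin-Levinson gives phi_{kk} iteratively:
  phi_{11} = rho(1)
  phi_{kk} = [rho(k) - sum_{j=1..k-1} phi_{k-1,j} rho(k-j)]
            / [1 - sum_{j=1..k-1} phi_{k-1,j} rho(j)],
  phi_{k,j} = phi_{k-1,j} - phi_{kk} phi_{k-1,k-j},  j = 1..k-1.
Step k = 1:
  phi_11 = rho(1) = -0.3584.
Step k = 2:
  phi_22 = [rho(2) - phi_11 rho(1)] / [1 - phi_11 rho(1)] = [0.2339 - (-0.3584)(-0.3584)] / [1 - (-0.3584)(-0.3584)]
         = 0.10544944 / 0.87154944 = 0.121.
Therefore phi_{22} = 0.1210.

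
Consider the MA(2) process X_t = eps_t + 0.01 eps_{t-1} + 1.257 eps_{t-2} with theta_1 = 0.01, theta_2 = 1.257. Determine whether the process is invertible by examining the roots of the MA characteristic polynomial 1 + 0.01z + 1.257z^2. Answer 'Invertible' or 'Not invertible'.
\text{Not invertible}

The MA(q) characteristic polynomial is P(z) = 1 + 0.01z + 1.257z^2.
Invertibility requires all roots to lie outside the unit circle, i.e. |z| > 1 for every root.
Set 1 + (0.01) z + (1.257) z^2 = 0, i.e. a z^2 + b z + c = 0 with a = 1.257, b = 0.01, c = 1.
Discriminant D = b^2 - 4ac = (0.01)^2 - 4*(1.257)*1 = 0.0001 - (5.028) = -5.0279.
D < 0, so the roots are the complex-conjugate pair z = (-b +/- i sqrt(-D)) / (2a) = -0.004 +/- 0.8919i.
For a conjugate pair |z|^2 = z * conj(z) = (product of roots) = c/a = 1/(1.257) = 0.795545, so |z| = sqrt(0.795545) = 0.8919 for both roots.
Moduli of all roots: 0.8919, 0.8919.
All moduli strictly greater than 1? No.
Verdict: Not invertible.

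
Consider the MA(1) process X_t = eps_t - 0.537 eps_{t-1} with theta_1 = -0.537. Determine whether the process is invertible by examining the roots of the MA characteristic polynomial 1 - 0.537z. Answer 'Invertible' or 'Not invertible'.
\text{Invertible}

The MA(q) characteristic polynomial is P(z) = 1 - 0.537z.
Invertibility requires all roots to lie outside the unit circle, i.e. |z| > 1 for every root.
This is linear in z: 1 + (-0.537) z = 0  =>  z = -1/(-0.537) = 1.862197,  |z| = 1.862197.
Moduli of all roots: 1.8622.
All moduli strictly greater than 1? Yes.
Verdict: Invertible.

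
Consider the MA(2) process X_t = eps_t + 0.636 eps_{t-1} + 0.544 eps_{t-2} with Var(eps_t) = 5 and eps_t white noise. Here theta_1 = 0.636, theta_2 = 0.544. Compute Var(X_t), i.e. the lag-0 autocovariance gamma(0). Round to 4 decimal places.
\gamma(0) = 8.5022

For an MA(q) process X_t = eps_t + sum_i theta_i eps_{t-i} with
Var(eps_t) = sigma^2, the variance is
  gamma(0) = sigma^2 * (1 + sum_i theta_i^2).
  sum_i theta_i^2 = (0.636)^2 + (0.544)^2 = 0.404496 + 0.295936 = 0.700432.
  gamma(0) = 5 * (1 + 0.700432) = 5 * 1.700432 = 8.50216, which rounds to 8.5022.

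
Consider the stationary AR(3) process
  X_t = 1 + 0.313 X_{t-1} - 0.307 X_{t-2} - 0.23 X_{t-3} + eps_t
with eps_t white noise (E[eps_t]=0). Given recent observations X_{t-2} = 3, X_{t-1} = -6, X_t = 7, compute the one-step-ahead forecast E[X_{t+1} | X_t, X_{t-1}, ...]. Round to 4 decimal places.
E[X_{t+1} \mid \mathcal F_t] = 4.3430

For an AR(p) model X_t = c + sum_i phi_i X_{t-i} + eps_t, the
one-step-ahead conditional mean is
  E[X_{t+1} | X_t, ...] = c + sum_i phi_i X_{t+1-i}.
Substitute known values:
  E[X_{t+1} | ...] = 1 + (0.313) * (7) + (-0.307) * (-6) + (-0.23) * (3)
                   = 4.3430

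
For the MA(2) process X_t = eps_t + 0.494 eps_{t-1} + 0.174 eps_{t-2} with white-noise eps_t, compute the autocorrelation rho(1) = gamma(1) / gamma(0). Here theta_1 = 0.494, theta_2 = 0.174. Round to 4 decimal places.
\rho(1) = 0.4551

For an MA(q) process with theta_0 = 1, the autocovariance is
  gamma(k) = sigma^2 * sum_{i=0..q-k} theta_i * theta_{i+k},
and rho(k) = gamma(k) / gamma(0). Sigma^2 cancels.
  numerator   = (1)*(0.494) + (0.494)*(0.174) = 0.579956.
  denominator = (1)^2 + (0.494)^2 + (0.174)^2 = 1.274312.
  rho(1) = 0.579956 / 1.274312 = 0.4551.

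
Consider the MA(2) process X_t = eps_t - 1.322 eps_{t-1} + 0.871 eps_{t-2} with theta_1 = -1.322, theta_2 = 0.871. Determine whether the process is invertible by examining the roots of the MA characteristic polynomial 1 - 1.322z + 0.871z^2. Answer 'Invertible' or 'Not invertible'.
\text{Invertible}

The MA(q) characteristic polynomial is P(z) = 1 - 1.322z + 0.871z^2.
Invertibility requires all roots to lie outside the unit circle, i.e. |z| > 1 for every root.
Set 1 + (-1.322) z + (0.871) z^2 = 0, i.e. a z^2 + b z + c = 0 with a = 0.871, b = -1.322, c = 1.
Discriminant D = b^2 - 4ac = (-1.322)^2 - 4*(0.871)*1 = 1.747684 - (3.484) = -1.736316.
D < 0, so the roots are the complex-conjugate pair z = (-b +/- i sqrt(-D)) / (2a) = 0.7589 +/- 0.7564i.
For a conjugate pair |z|^2 = z * conj(z) = (product of roots) = c/a = 1/(0.871) = 1.148106, so |z| = sqrt(1.148106) = 1.0715 for both roots.
Moduli of all roots: 1.0715, 1.0715.
All moduli strictly greater than 1? Yes.
Verdict: Invertible.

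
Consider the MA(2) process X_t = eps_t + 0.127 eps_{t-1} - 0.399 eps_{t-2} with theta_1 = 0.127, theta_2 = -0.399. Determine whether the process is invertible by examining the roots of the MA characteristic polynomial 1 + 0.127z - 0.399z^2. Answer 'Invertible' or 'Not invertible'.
\text{Invertible}

The MA(q) characteristic polynomial is P(z) = 1 + 0.127z - 0.399z^2.
Invertibility requires all roots to lie outside the unit circle, i.e. |z| > 1 for every root.
Set 1 + (0.127) z + (-0.399) z^2 = 0, i.e. a z^2 + b z + c = 0 with a = -0.399, b = 0.127, c = 1.
Discriminant D = b^2 - 4ac = (0.127)^2 - 4*(-0.399)*1 = 0.016129 - (-1.596) = 1.612129.
D >= 0, so the roots are real: z = (-b +/- sqrt(D)) / (2a) = (-0.127 +/- 1.269696) / (-0.798).
  z_1 = (-0.127 + 1.269696) / (-0.798) = -1.432,   |z_1| = 1.432.
  z_2 = (-0.127 - 1.269696) / (-0.798) = 1.7502,   |z_2| = 1.7502.
Moduli of all roots: 1.4320, 1.7502.
All moduli strictly greater than 1? Yes.
Verdict: Invertible.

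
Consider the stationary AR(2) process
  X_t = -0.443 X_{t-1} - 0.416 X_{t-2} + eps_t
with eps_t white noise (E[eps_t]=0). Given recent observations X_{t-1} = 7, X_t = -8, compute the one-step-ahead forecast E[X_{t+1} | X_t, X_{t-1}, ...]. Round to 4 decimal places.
E[X_{t+1} \mid \mathcal F_t] = 0.6320

For an AR(p) model X_t = c + sum_i phi_i X_{t-i} + eps_t, the
one-step-ahead conditional mean is
  E[X_{t+1} | X_t, ...] = c + sum_i phi_i X_{t+1-i}.
Substitute known values:
  E[X_{t+1} | ...] = (-0.443) * (-8) + (-0.416) * (7)
                   = 0.6320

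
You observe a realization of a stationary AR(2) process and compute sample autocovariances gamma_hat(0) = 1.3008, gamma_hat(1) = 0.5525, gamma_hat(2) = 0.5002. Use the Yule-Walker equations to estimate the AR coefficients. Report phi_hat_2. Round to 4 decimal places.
\hat\phi_{2} = 0.2491

The Yule-Walker equations for an AR(p) process read, in matrix form,
  Gamma_p phi = r_p,   with   (Gamma_p)_{ij} = gamma(|i - j|),
                       (r_p)_i = gamma(i),   i,j = 1..p.
Substitute the sample gammas (Toeplitz matrix and right-hand side of size 2):
  Gamma_p = [[1.3008, 0.5525], [0.5525, 1.3008]]
  r_p     = [0.5525, 0.5002]
Written out:
  1.3008 phi_1 + 0.5525 phi_2 = 0.5525
  0.5525 phi_1 + 1.3008 phi_2 = 0.5002
Solve by Cramer's rule:
  det = gamma(0)^2 - gamma(1)^2 = (1.3008)^2 - (0.5525)^2 = 1.69208064 - 0.30525625 = 1.38682439
  phi_hat_1 = [gamma(1) gamma(0) - gamma(1) gamma(2)] / det = [(0.5525)(1.3008) - (0.5525)(0.5002)] / 1.38682439 = 0.4423315 / 1.38682439 = 0.319
  phi_hat_2 = [gamma(0) gamma(2) - gamma(1)^2] / det = [(1.3008)(0.5002) - (0.5525)^2] / 1.38682439 = 0.34540391 / 1.38682439 = 0.2491
So phi_hat = [0.3190, 0.2491].
Therefore phi_hat_2 = 0.2491.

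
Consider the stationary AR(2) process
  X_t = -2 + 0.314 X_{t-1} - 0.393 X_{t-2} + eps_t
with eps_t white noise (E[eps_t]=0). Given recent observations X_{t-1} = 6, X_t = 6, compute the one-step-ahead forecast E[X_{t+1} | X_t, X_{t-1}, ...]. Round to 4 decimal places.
E[X_{t+1} \mid \mathcal F_t] = -2.4740

For an AR(p) model X_t = c + sum_i phi_i X_{t-i} + eps_t, the
one-step-ahead conditional mean is
  E[X_{t+1} | X_t, ...] = c + sum_i phi_i X_{t+1-i}.
Substitute known values:
  E[X_{t+1} | ...] = -2 + (0.314) * (6) + (-0.393) * (6)
                   = -2.4740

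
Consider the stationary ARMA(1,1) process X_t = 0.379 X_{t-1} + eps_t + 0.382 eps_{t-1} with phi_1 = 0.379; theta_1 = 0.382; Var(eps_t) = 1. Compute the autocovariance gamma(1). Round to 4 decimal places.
\gamma(1) = 1.0173

Multiply the model equation by X_{t-k} and take expectations. With theta_0 = psi_0 = 1 and psi_j the MA(infinity) weights, this gives
  gamma(k) - sum_i phi_i gamma(k-i) = c_k,
  c_k = sigma^2 * sum_{j=k..q} theta_j psi_{j-k}   (c_k = 0 for k > q),
using gamma(-m) = gamma(m).
psi-weights needed (psi_j = theta_j + sum_i phi_i psi_{j-i}):
  psi_1 = theta_1 + phi_1 = 0.382 + (0.379) = 0.761
Right-hand sides:
  c_0 = sigma^2 (1 + theta_1 psi_1) = 1 * (1 + (0.382)(0.761)) = 1 * 1.290702 = 1.290702
  c_1 = sigma^2 theta_1 = 1 * (0.382) = 0.382
  c_2 = 0
Equations for k = 0 and k = 1 (AR order 1):
  gamma(0) = phi_1 gamma(1) + c_0
  gamma(1) = phi_1 gamma(0) + c_1
Substituting the second into the first: gamma(0) (1 - phi_1^2) = c_0 + phi_1 c_1, so
  gamma(0) = (c_0 + phi_1 c_1) / (1 - phi_1^2) = (1.290702 + (0.379)(0.382)) / (1 - (0.379)^2) = 1.43548 / 0.856359 = 1.67626.
  gamma(1) = phi_1 gamma(0) + c_1 = (0.379)(1.67626) + (0.382) = 1.017302.
Therefore gamma(1) = 1.0173 (to 4 decimal places).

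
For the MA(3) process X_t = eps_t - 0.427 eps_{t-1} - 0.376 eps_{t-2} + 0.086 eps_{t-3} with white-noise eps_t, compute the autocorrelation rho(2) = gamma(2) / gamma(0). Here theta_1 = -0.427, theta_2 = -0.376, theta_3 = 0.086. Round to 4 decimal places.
\rho(2) = -0.3101

For an MA(q) process with theta_0 = 1, the autocovariance is
  gamma(k) = sigma^2 * sum_{i=0..q-k} theta_i * theta_{i+k},
and rho(k) = gamma(k) / gamma(0). Sigma^2 cancels.
  numerator   = (1)*(-0.376) + (-0.427)*(0.086) = -0.412722.
  denominator = (1)^2 + (-0.427)^2 + (-0.376)^2 + (0.086)^2 = 1.331101.
  rho(2) = -0.412722 / 1.331101 = -0.3101.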